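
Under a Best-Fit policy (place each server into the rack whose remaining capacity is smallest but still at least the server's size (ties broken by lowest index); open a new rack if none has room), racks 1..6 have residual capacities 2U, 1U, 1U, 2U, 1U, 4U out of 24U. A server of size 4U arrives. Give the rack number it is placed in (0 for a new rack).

Racks with room: rack 6 (4U).
Tightest fit is rack 6 with 4U free.

6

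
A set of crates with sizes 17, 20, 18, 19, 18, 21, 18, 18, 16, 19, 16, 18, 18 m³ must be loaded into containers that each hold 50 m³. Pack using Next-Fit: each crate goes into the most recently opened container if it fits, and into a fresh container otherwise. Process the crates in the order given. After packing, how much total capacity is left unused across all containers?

container 1: place 17 m³, 33 m³ left
container 1: place 20 m³, 13 m³ left
container 2: place 18 m³, 32 m³ left
container 2: place 19 m³, 13 m³ left
container 3: place 18 m³, 32 m³ left
container 3: place 21 m³, 11 m³ left
container 4: place 18 m³, 32 m³ left
container 4: place 18 m³, 14 m³ left
container 5: place 16 m³, 34 m³ left
container 5: place 19 m³, 15 m³ left
container 6: place 16 m³, 34 m³ left
container 6: place 18 m³, 16 m³ left
container 7: place 18 m³, 32 m³ left
7 containers × 50 m³ = 350 m³; used 236 m³; unused 114 m³.

114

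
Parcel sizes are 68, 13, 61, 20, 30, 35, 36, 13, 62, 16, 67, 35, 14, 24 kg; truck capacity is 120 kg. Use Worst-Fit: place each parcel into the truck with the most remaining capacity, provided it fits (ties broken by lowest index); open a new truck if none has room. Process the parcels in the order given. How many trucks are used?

Put 68 kg in truck 1; 52 kg remain.
Put 13 kg in truck 1; 39 kg remain.
Put 61 kg in truck 2; 59 kg remain.
Put 20 kg in truck 2; 39 kg remain.
Put 30 kg in truck 1; 9 kg remain.
Put 35 kg in truck 2; 4 kg remain.
Put 36 kg in truck 3; 84 kg remain.
Put 13 kg in truck 3; 71 kg remain.
Put 62 kg in truck 3; 9 kg remain.
Put 16 kg in truck 4; 104 kg remain.
Put 67 kg in truck 4; 37 kg remain.
Put 35 kg in truck 4; 2 kg remain.
Put 14 kg in truck 5; 106 kg remain.
Put 24 kg in truck 5; 82 kg remain.
Final trucks: [68,13,30] [61,20,35] [36,13,62] [16,67,35] [14,24].

5 trucks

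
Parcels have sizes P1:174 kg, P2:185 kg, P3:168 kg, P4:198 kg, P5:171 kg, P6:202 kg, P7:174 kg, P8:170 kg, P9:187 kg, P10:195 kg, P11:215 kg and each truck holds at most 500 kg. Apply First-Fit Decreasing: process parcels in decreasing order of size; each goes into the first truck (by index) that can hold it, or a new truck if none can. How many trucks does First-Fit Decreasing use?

Sorted descending: 215, 202, 198, 195, 187, 185, 174, 174, 171, 170, 168.
Put 215 kg in truck 1; 285 kg remain.
Put 202 kg in truck 1; 83 kg remain.
Put 198 kg in truck 2; 302 kg remain.
Put 195 kg in truck 2; 107 kg remain.
Put 187 kg in truck 3; 313 kg remain.
Put 185 kg in truck 3; 128 kg remain.
Put 174 kg in truck 4; 326 kg remain.
Put 174 kg in truck 4; 152 kg remain.
Put 171 kg in truck 5; 329 kg remain.
Put 170 kg in truck 5; 159 kg remain.
Put 168 kg in truck 6; 332 kg remain.

6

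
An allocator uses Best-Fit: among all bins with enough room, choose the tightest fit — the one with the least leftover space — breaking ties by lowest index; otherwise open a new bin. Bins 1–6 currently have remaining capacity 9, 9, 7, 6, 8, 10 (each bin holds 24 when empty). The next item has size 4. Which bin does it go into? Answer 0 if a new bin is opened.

4

Bins with room: bin 1 (9), bin 2 (9), bin 3 (7), bin 4 (6), bin 5 (8), bin 6 (10).
Tightest fit is bin 4 with 6 free.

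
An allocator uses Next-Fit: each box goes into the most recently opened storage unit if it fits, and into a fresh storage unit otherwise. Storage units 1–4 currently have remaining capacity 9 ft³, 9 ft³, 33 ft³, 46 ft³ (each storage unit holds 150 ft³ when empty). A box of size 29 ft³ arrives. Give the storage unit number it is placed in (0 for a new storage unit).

4

Next-Fit only looks at storage unit 4, which has 46 ft³ free.
29 ft³ fits there.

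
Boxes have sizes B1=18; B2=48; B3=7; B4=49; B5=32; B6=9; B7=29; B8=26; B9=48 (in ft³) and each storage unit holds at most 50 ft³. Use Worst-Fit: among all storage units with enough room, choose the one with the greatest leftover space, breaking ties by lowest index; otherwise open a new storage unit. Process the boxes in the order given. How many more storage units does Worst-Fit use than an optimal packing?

Worst-Fit: [18,7,9] [48] [49] [32] [29] [26] [48] → 7 storage units.
Total size 266 ft³; any packing needs at least ⌈266/50⌉ = 6 storage units.
An optimal packing achieves that bound: [49] [48] [48] [32,18] [29,9,7] [26] → 6 storage units.
Excess: 7 − 6 = 1.

1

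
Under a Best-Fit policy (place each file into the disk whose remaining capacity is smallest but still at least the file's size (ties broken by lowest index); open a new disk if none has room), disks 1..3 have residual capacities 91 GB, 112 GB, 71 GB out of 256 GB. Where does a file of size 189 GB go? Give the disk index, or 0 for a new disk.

0

No disk has ≥ 189 GB free, so a new disk is opened.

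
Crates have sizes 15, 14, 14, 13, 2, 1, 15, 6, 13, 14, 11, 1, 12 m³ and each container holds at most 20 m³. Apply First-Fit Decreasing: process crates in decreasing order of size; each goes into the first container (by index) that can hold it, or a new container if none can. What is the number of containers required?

9 containers

Sorted descending: 15, 15, 14, 14, 14, 13, 13, 12, 11, 6, 2, 1, 1.
container 1: place 15 m³, 5 m³ left
container 2: place 15 m³, 5 m³ left
container 3: place 14 m³, 6 m³ left
container 4: place 14 m³, 6 m³ left
container 5: place 14 m³, 6 m³ left
container 6: place 13 m³, 7 m³ left
container 7: place 13 m³, 7 m³ left
container 8: place 12 m³, 8 m³ left
container 9: place 11 m³, 9 m³ left
container 3: place 6 m³, 0 m³ left
container 1: place 2 m³, 3 m³ left
container 1: place 1 m³, 2 m³ left
container 1: place 1 m³, 1 m³ left
Final containers: [15,2,1,1] [15] [14,6] [14] [14] [13] [13] [12] [11].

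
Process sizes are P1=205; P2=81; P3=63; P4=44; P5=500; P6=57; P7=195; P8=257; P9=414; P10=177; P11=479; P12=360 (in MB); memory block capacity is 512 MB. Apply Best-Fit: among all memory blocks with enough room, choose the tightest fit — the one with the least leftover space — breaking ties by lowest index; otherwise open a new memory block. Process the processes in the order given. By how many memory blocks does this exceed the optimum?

Best-Fit: [205,81,63,44,57] [500] [195,257] [414] [177] [479] [360] → 7 memory blocks.
Total size 2832 MB; any packing needs at least ⌈2832/512⌉ = 6 memory blocks.
An optimal packing achieves that bound: [500] [479] [414,81] [360,63,57] [257,205,44] [195,177] → 6 memory blocks.
Excess: 7 − 6 = 1.

1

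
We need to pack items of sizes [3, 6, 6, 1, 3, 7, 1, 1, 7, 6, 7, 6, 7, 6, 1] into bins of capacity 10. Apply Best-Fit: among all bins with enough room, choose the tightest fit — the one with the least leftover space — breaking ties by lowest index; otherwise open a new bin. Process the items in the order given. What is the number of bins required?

bin 1: place 3, 7 left
bin 1: place 6, 1 left
bin 2: place 6, 4 left
bin 1: place 1, 0 left
bin 2: place 3, 1 left
bin 3: place 7, 3 left
bin 2: place 1, 0 left
bin 3: place 1, 2 left
bin 4: place 7, 3 left
bin 5: place 6, 4 left
bin 6: place 7, 3 left
bin 7: place 6, 4 left
bin 8: place 7, 3 left
bin 9: place 6, 4 left
bin 3: place 1, 1 left

9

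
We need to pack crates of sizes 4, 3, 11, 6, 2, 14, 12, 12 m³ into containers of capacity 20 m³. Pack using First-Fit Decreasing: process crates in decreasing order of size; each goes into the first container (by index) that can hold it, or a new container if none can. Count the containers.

Sorted descending: 14, 12, 12, 11, 6, 4, 3, 2.
14 m³ → container 1 (remaining 6 m³)
12 m³ → container 2 (remaining 8 m³)
12 m³ → container 3 (remaining 8 m³)
11 m³ → container 4 (remaining 9 m³)
6 m³ → container 1 (remaining 0 m³)
4 m³ → container 2 (remaining 4 m³)
3 m³ → container 2 (remaining 1 m³)
2 m³ → container 3 (remaining 6 m³)
Final containers: [14,6] [12,4,3] [12,2] [11].

4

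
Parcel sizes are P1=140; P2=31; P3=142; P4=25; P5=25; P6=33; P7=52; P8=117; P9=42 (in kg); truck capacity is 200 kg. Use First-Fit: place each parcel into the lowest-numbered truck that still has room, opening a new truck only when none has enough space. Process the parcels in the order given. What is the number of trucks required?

truck 1: place P1 (140 kg), 60 kg left
truck 1: place P2 (31 kg), 29 kg left
truck 2: place P3 (142 kg), 58 kg left
truck 1: place P4 (25 kg), 4 kg left
truck 2: place P5 (25 kg), 33 kg left
truck 2: place P6 (33 kg), 0 kg left
truck 3: place P7 (52 kg), 148 kg left
truck 3: place P8 (117 kg), 31 kg left
truck 4: place P9 (42 kg), 158 kg left
Final trucks: [140,31,25] [142,25,33] [52,117] [42].

4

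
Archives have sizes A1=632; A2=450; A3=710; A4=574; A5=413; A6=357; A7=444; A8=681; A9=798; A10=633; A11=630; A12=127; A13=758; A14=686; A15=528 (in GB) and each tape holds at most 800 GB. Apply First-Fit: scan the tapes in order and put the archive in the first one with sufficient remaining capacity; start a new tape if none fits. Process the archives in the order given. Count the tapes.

13

Put A1 (632 GB) in tape 1; 168 GB remain.
Put A2 (450 GB) in tape 2; 350 GB remain.
Put A3 (710 GB) in tape 3; 90 GB remain.
Put A4 (574 GB) in tape 4; 226 GB remain.
Put A5 (413 GB) in tape 5; 387 GB remain.
Put A6 (357 GB) in tape 5; 30 GB remain.
Put A7 (444 GB) in tape 6; 356 GB remain.
Put A8 (681 GB) in tape 7; 119 GB remain.
Put A9 (798 GB) in tape 8; 2 GB remain.
Put A10 (633 GB) in tape 9; 167 GB remain.
Put A11 (630 GB) in tape 10; 170 GB remain.
Put A12 (127 GB) in tape 1; 41 GB remain.
Put A13 (758 GB) in tape 11; 42 GB remain.
Put A14 (686 GB) in tape 12; 114 GB remain.
Put A15 (528 GB) in tape 13; 272 GB remain.
Final tapes: [632,127] [450] [710] [574] [413,357] [444] [681] [798] [633] [630] [758] [686] [528].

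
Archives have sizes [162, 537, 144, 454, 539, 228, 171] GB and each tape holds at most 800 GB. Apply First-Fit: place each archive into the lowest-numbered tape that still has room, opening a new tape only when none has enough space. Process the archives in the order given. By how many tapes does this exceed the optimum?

0

First-Fit: [162,537] [144,454,171] [539,228] → 3 tapes.
Total size 2235 GB; any packing needs at least ⌈2235/800⌉ = 3 tapes.
So 3 is already optimal.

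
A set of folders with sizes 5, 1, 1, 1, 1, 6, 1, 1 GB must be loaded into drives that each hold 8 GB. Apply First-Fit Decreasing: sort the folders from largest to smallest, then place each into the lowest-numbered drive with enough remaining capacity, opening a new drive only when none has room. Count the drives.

Sorted descending: 6, 5, 1, 1, 1, 1, 1, 1.
Put 6 GB in drive 1; 2 GB remain.
Put 5 GB in drive 2; 3 GB remain.
Put 1 GB in drive 1; 1 GB remain.
Put 1 GB in drive 1; 0 GB remain.
Put 1 GB in drive 2; 2 GB remain.
Put 1 GB in drive 2; 1 GB remain.
Put 1 GB in drive 2; 0 GB remain.
Put 1 GB in drive 3; 7 GB remain.
Final drives: [6,1,1] [5,1,1,1] [1].

3 drives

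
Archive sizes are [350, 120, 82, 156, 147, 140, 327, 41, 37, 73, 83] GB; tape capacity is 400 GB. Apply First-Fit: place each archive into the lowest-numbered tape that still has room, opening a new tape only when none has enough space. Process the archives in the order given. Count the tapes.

5 tapes

Put 350 GB in tape 1; 50 GB remain.
Put 120 GB in tape 2; 280 GB remain.
Put 82 GB in tape 2; 198 GB remain.
Put 156 GB in tape 2; 42 GB remain.
Put 147 GB in tape 3; 253 GB remain.
Put 140 GB in tape 3; 113 GB remain.
Put 327 GB in tape 4; 73 GB remain.
Put 41 GB in tape 1; 9 GB remain.
Put 37 GB in tape 2; 5 GB remain.
Put 73 GB in tape 3; 40 GB remain.
Put 83 GB in tape 5; 317 GB remain.
Final tapes: [350,41] [120,82,156,37] [147,140,73] [327] [83].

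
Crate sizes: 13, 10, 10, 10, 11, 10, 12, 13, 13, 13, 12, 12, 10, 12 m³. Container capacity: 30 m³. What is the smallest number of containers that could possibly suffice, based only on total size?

Total size = 13 + 10 + 10 + 10 + 11 + 10 + 12 + 13 + 13 + 13 + 12 + 12 + 10 + 12 = 161 m³.
⌈161 / 30⌉ = 6.

6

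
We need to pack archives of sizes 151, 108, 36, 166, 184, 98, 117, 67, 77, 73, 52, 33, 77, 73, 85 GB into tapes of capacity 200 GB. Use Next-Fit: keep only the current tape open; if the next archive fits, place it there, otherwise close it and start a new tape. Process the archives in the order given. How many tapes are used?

9

tape 1: place 151 GB, 49 GB left
tape 2: place 108 GB, 92 GB left
tape 2: place 36 GB, 56 GB left
tape 3: place 166 GB, 34 GB left
tape 4: place 184 GB, 16 GB left
tape 5: place 98 GB, 102 GB left
tape 6: place 117 GB, 83 GB left
tape 6: place 67 GB, 16 GB left
tape 7: place 77 GB, 123 GB left
tape 7: place 73 GB, 50 GB left
tape 8: place 52 GB, 148 GB left
tape 8: place 33 GB, 115 GB left
tape 8: place 77 GB, 38 GB left
tape 9: place 73 GB, 127 GB left
tape 9: place 85 GB, 42 GB left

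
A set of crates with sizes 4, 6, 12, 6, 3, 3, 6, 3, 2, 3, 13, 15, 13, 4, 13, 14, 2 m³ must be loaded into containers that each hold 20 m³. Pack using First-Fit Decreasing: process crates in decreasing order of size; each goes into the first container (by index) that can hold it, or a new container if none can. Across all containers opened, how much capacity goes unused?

Sorted descending: 15, 14, 13, 13, 13, 12, 6, 6, 6, 4, 4, 3, 3, 3, 3, 2, 2.
15 m³ → container 1 (remaining 5 m³)
14 m³ → container 2 (remaining 6 m³)
13 m³ → container 3 (remaining 7 m³)
13 m³ → container 4 (remaining 7 m³)
13 m³ → container 5 (remaining 7 m³)
12 m³ → container 6 (remaining 8 m³)
6 m³ → container 2 (remaining 0 m³)
6 m³ → container 3 (remaining 1 m³)
6 m³ → container 4 (remaining 1 m³)
4 m³ → container 1 (remaining 1 m³)
4 m³ → container 5 (remaining 3 m³)
3 m³ → container 5 (remaining 0 m³)
3 m³ → container 6 (remaining 5 m³)
3 m³ → container 6 (remaining 2 m³)
3 m³ → container 7 (remaining 17 m³)
2 m³ → container 6 (remaining 0 m³)
2 m³ → container 7 (remaining 15 m³)
7 containers × 20 m³ = 140 m³; used 122 m³; unused 18 m³.

18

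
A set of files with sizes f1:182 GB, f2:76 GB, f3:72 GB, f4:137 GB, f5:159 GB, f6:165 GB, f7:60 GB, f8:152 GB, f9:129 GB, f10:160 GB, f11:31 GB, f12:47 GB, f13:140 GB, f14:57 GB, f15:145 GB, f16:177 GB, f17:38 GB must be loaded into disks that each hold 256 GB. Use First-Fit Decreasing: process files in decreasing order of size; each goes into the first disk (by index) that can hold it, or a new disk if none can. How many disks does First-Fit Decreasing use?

10 disks

Sorted descending: 182, 177, 165, 160, 159, 152, 145, 140, 137, 129, 76, 72, 60, 57, 47, 38, 31.
Put 182 GB in disk 1; 74 GB remain.
Put 177 GB in disk 2; 79 GB remain.
Put 165 GB in disk 3; 91 GB remain.
Put 160 GB in disk 4; 96 GB remain.
Put 159 GB in disk 5; 97 GB remain.
Put 152 GB in disk 6; 104 GB remain.
Put 145 GB in disk 7; 111 GB remain.
Put 140 GB in disk 8; 116 GB remain.
Put 137 GB in disk 9; 119 GB remain.
Put 129 GB in disk 10; 127 GB remain.
Put 76 GB in disk 2; 3 GB remain.
Put 72 GB in disk 1; 2 GB remain.
Put 60 GB in disk 3; 31 GB remain.
Put 57 GB in disk 4; 39 GB remain.
Put 47 GB in disk 5; 50 GB remain.
Put 38 GB in disk 4; 1 GB remain.
Put 31 GB in disk 3; 0 GB remain.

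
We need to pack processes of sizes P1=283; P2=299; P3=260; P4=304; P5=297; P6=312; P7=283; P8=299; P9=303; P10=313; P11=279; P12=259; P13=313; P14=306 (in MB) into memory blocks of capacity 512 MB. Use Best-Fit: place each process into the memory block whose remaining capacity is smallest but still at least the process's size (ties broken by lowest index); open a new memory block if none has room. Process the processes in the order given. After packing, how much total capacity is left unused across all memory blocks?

3058

Put P1 (283 MB) in memory block 1; 229 MB remain.
Put P2 (299 MB) in memory block 2; 213 MB remain.
Put P3 (260 MB) in memory block 3; 252 MB remain.
Put P4 (304 MB) in memory block 4; 208 MB remain.
Put P5 (297 MB) in memory block 5; 215 MB remain.
Put P6 (312 MB) in memory block 6; 200 MB remain.
Put P7 (283 MB) in memory block 7; 229 MB remain.
Put P8 (299 MB) in memory block 8; 213 MB remain.
Put P9 (303 MB) in memory block 9; 209 MB remain.
Put P10 (313 MB) in memory block 10; 199 MB remain.
Put P11 (279 MB) in memory block 11; 233 MB remain.
Put P12 (259 MB) in memory block 12; 253 MB remain.
Put P13 (313 MB) in memory block 13; 199 MB remain.
Put P14 (306 MB) in memory block 14; 206 MB remain.
14 memory blocks × 512 MB = 7168 MB; used 4110 MB; unused 3058 MB.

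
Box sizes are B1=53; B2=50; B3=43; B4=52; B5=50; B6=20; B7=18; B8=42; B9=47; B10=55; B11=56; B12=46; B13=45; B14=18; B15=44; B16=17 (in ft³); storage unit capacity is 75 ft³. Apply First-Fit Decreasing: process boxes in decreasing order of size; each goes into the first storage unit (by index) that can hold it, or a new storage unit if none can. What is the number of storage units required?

12

Sorted descending: 56, 55, 53, 52, 50, 50, 47, 46, 45, 44, 43, 42, 20, 18, 18, 17.
56 ft³ → storage unit 1 (remaining 19 ft³)
55 ft³ → storage unit 2 (remaining 20 ft³)
53 ft³ → storage unit 3 (remaining 22 ft³)
52 ft³ → storage unit 4 (remaining 23 ft³)
50 ft³ → storage unit 5 (remaining 25 ft³)
50 ft³ → storage unit 6 (remaining 25 ft³)
47 ft³ → storage unit 7 (remaining 28 ft³)
46 ft³ → storage unit 8 (remaining 29 ft³)
45 ft³ → storage unit 9 (remaining 30 ft³)
44 ft³ → storage unit 10 (remaining 31 ft³)
43 ft³ → storage unit 11 (remaining 32 ft³)
42 ft³ → storage unit 12 (remaining 33 ft³)
20 ft³ → storage unit 2 (remaining 0 ft³)
18 ft³ → storage unit 1 (remaining 1 ft³)
18 ft³ → storage unit 3 (remaining 4 ft³)
17 ft³ → storage unit 4 (remaining 6 ft³)
Final storage units: [56,18] [55,20] [53,18] [52,17] [50] [50] [47] [46] [45] [44] [43] [42].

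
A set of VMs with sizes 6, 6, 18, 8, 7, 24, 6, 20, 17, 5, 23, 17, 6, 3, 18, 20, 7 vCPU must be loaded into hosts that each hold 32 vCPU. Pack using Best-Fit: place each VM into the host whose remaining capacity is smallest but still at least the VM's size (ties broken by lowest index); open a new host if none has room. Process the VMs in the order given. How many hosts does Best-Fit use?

Put 6 vCPU in host 1; 26 vCPU remain.
Put 6 vCPU in host 1; 20 vCPU remain.
Put 18 vCPU in host 1; 2 vCPU remain.
Put 8 vCPU in host 2; 24 vCPU remain.
Put 7 vCPU in host 2; 17 vCPU remain.
Put 24 vCPU in host 3; 8 vCPU remain.
Put 6 vCPU in host 3; 2 vCPU remain.
Put 20 vCPU in host 4; 12 vCPU remain.
Put 17 vCPU in host 2; 0 vCPU remain.
Put 5 vCPU in host 4; 7 vCPU remain.
Put 23 vCPU in host 5; 9 vCPU remain.
Put 17 vCPU in host 6; 15 vCPU remain.
Put 6 vCPU in host 4; 1 vCPU remain.
Put 3 vCPU in host 5; 6 vCPU remain.
Put 18 vCPU in host 7; 14 vCPU remain.
Put 20 vCPU in host 8; 12 vCPU remain.
Put 7 vCPU in host 8; 5 vCPU remain.

8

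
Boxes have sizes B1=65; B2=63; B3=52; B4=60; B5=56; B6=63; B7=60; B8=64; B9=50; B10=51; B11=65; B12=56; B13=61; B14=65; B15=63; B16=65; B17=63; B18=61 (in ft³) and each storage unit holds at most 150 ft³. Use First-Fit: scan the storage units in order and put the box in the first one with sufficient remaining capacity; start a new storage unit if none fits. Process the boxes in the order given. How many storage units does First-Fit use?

storage unit 1: place B1 (65 ft³), 85 ft³ left
storage unit 1: place B2 (63 ft³), 22 ft³ left
storage unit 2: place B3 (52 ft³), 98 ft³ left
storage unit 2: place B4 (60 ft³), 38 ft³ left
storage unit 3: place B5 (56 ft³), 94 ft³ left
storage unit 3: place B6 (63 ft³), 31 ft³ left
storage unit 4: place B7 (60 ft³), 90 ft³ left
storage unit 4: place B8 (64 ft³), 26 ft³ left
storage unit 5: place B9 (50 ft³), 100 ft³ left
storage unit 5: place B10 (51 ft³), 49 ft³ left
storage unit 6: place B11 (65 ft³), 85 ft³ left
storage unit 6: place B12 (56 ft³), 29 ft³ left
storage unit 7: place B13 (61 ft³), 89 ft³ left
storage unit 7: place B14 (65 ft³), 24 ft³ left
storage unit 8: place B15 (63 ft³), 87 ft³ left
storage unit 8: place B16 (65 ft³), 22 ft³ left
storage unit 9: place B17 (63 ft³), 87 ft³ left
storage unit 9: place B18 (61 ft³), 26 ft³ left
Final storage units: [65,63] [52,60] [56,63] [60,64] [50,51] [65,56] [61,65] [63,65] [63,61].

9 storage units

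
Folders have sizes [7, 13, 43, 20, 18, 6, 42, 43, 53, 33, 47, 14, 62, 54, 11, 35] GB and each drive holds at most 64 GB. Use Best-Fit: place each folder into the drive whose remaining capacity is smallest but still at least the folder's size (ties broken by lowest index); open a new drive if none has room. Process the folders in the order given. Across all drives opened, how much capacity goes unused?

139

7 GB → drive 1 (remaining 57 GB)
13 GB → drive 1 (remaining 44 GB)
43 GB → drive 1 (remaining 1 GB)
20 GB → drive 2 (remaining 44 GB)
18 GB → drive 2 (remaining 26 GB)
6 GB → drive 2 (remaining 20 GB)
42 GB → drive 3 (remaining 22 GB)
43 GB → drive 4 (remaining 21 GB)
53 GB → drive 5 (remaining 11 GB)
33 GB → drive 6 (remaining 31 GB)
47 GB → drive 7 (remaining 17 GB)
14 GB → drive 7 (remaining 3 GB)
62 GB → drive 8 (remaining 2 GB)
54 GB → drive 9 (remaining 10 GB)
11 GB → drive 5 (remaining 0 GB)
35 GB → drive 10 (remaining 29 GB)
10 drives × 64 GB = 640 GB; used 501 GB; unused 139 GB.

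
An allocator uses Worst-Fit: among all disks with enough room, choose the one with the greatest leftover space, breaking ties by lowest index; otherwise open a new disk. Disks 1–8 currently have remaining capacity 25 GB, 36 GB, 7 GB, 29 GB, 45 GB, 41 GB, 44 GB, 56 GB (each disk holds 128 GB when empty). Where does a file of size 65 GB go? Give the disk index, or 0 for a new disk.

0

No disk has ≥ 65 GB free, so a new disk is opened.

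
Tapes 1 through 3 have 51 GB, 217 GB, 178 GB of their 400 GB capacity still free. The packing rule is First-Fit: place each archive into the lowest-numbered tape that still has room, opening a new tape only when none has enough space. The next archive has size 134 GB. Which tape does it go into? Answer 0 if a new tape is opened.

2

Tapes with room: tape 2 (217 GB), tape 3 (178 GB).
The first with room is tape 2.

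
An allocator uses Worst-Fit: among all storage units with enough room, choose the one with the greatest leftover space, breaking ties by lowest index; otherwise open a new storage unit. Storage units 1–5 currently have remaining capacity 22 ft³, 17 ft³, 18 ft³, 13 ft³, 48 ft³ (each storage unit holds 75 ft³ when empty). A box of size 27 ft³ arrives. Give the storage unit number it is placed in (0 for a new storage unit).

5

Storage units with room: storage unit 5 (48 ft³).
Most room is storage unit 5 with 48 ft³ free.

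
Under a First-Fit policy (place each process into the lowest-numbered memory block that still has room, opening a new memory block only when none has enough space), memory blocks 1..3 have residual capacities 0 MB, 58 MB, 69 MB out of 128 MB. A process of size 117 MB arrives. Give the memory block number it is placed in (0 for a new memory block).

No memory block has ≥ 117 MB free, so a new memory block is opened.

0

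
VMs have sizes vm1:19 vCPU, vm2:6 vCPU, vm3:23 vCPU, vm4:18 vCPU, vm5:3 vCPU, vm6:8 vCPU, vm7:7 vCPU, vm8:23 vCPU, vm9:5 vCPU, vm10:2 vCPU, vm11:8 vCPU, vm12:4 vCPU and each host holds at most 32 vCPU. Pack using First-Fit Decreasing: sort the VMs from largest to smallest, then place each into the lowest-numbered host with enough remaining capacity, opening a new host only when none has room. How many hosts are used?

4

Sorted descending: 23, 23, 19, 18, 8, 8, 7, 6, 5, 4, 3, 2.
23 vCPU → host 1 (remaining 9 vCPU)
23 vCPU → host 2 (remaining 9 vCPU)
19 vCPU → host 3 (remaining 13 vCPU)
18 vCPU → host 4 (remaining 14 vCPU)
8 vCPU → host 1 (remaining 1 vCPU)
8 vCPU → host 2 (remaining 1 vCPU)
7 vCPU → host 3 (remaining 6 vCPU)
6 vCPU → host 3 (remaining 0 vCPU)
5 vCPU → host 4 (remaining 9 vCPU)
4 vCPU → host 4 (remaining 5 vCPU)
3 vCPU → host 4 (remaining 2 vCPU)
2 vCPU → host 4 (remaining 0 vCPU)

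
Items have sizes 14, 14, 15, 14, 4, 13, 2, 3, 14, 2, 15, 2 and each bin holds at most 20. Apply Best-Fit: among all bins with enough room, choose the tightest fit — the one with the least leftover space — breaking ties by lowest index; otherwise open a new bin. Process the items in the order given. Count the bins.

7 bins

14 → bin 1 (remaining 6)
14 → bin 2 (remaining 6)
15 → bin 3 (remaining 5)
14 → bin 4 (remaining 6)
4 → bin 3 (remaining 1)
13 → bin 5 (remaining 7)
2 → bin 1 (remaining 4)
3 → bin 1 (remaining 1)
14 → bin 6 (remaining 6)
2 → bin 2 (remaining 4)
15 → bin 7 (remaining 5)
2 → bin 2 (remaining 2)
Final bins: [14,2,3] [14,2,2] [15,4] [14] [13] [14] [15].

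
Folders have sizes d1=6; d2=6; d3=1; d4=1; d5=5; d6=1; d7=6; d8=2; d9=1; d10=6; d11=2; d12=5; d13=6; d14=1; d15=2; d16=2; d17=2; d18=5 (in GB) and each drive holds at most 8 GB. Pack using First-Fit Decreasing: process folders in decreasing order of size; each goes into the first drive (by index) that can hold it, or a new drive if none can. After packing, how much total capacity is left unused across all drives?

4

Sorted descending: 6, 6, 6, 6, 6, 5, 5, 5, 2, 2, 2, 2, 2, 1, 1, 1, 1, 1.
Put 6 GB in drive 1; 2 GB remain.
Put 6 GB in drive 2; 2 GB remain.
Put 6 GB in drive 3; 2 GB remain.
Put 6 GB in drive 4; 2 GB remain.
Put 6 GB in drive 5; 2 GB remain.
Put 5 GB in drive 6; 3 GB remain.
Put 5 GB in drive 7; 3 GB remain.
Put 5 GB in drive 8; 3 GB remain.
Put 2 GB in drive 1; 0 GB remain.
Put 2 GB in drive 2; 0 GB remain.
Put 2 GB in drive 3; 0 GB remain.
Put 2 GB in drive 4; 0 GB remain.
Put 2 GB in drive 5; 0 GB remain.
Put 1 GB in drive 6; 2 GB remain.
Put 1 GB in drive 6; 1 GB remain.
Put 1 GB in drive 6; 0 GB remain.
Put 1 GB in drive 7; 2 GB remain.
Put 1 GB in drive 7; 1 GB remain.
8 drives × 8 GB = 64 GB; used 60 GB; unused 4 GB.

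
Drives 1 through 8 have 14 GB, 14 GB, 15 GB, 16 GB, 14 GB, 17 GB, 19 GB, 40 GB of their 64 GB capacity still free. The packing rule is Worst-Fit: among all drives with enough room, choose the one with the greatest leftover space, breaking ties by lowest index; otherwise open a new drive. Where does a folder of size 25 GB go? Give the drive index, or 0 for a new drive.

8

Drives with room: drive 8 (40 GB).
Most room is drive 8 with 40 GB free.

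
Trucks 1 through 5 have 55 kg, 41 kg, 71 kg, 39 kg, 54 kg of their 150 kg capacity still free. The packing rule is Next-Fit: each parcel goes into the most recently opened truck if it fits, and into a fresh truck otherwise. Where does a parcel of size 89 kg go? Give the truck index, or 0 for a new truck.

Next-Fit only looks at truck 5, which has 54 kg free.
89 kg does not fit, so a new truck is opened.

0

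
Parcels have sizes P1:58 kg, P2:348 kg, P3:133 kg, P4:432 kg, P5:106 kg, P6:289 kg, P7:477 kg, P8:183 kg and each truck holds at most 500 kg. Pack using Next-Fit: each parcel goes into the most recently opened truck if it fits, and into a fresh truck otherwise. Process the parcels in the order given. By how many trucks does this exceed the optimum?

1

Next-Fit: [58,348] [133] [432] [106,289] [477] [183] → 6 trucks.
Total size 2026 kg; any packing needs at least ⌈2026/500⌉ = 5 trucks.
An optimal packing achieves that bound: [477] [432,58] [348,133] [289,183] [106] → 5 trucks.
Excess: 6 − 5 = 1.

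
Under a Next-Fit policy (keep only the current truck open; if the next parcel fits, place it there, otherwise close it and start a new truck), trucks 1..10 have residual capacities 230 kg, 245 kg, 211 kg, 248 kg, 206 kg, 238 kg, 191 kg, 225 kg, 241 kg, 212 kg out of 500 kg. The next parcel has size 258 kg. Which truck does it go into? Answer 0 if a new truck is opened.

0

Next-Fit only looks at truck 10, which has 212 kg free.
258 kg does not fit, so a new truck is opened.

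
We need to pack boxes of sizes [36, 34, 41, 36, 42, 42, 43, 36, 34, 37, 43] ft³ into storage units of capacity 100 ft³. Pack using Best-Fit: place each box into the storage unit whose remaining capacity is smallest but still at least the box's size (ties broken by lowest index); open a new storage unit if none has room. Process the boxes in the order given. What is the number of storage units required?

Put 36 ft³ in storage unit 1; 64 ft³ remain.
Put 34 ft³ in storage unit 1; 30 ft³ remain.
Put 41 ft³ in storage unit 2; 59 ft³ remain.
Put 36 ft³ in storage unit 2; 23 ft³ remain.
Put 42 ft³ in storage unit 3; 58 ft³ remain.
Put 42 ft³ in storage unit 3; 16 ft³ remain.
Put 43 ft³ in storage unit 4; 57 ft³ remain.
Put 36 ft³ in storage unit 4; 21 ft³ remain.
Put 34 ft³ in storage unit 5; 66 ft³ remain.
Put 37 ft³ in storage unit 5; 29 ft³ remain.
Put 43 ft³ in storage unit 6; 57 ft³ remain.
Final storage units: [36,34] [41,36] [42,42] [43,36] [34,37] [43].

6 storage units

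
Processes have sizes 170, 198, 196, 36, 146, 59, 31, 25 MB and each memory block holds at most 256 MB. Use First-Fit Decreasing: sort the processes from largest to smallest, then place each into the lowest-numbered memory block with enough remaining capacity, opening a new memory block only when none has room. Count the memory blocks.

Sorted descending: 198, 196, 170, 146, 59, 36, 31, 25.
memory block 1: place 198 MB, 58 MB left
memory block 2: place 196 MB, 60 MB left
memory block 3: place 170 MB, 86 MB left
memory block 4: place 146 MB, 110 MB left
memory block 2: place 59 MB, 1 MB left
memory block 1: place 36 MB, 22 MB left
memory block 3: place 31 MB, 55 MB left
memory block 3: place 25 MB, 30 MB left
Final memory blocks: [198,36] [196,59] [170,31,25] [146].

4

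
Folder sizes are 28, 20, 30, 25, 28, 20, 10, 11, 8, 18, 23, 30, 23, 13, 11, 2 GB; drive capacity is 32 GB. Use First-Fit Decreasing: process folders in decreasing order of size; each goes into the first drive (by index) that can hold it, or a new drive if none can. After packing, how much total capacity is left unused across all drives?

Sorted descending: 30, 30, 28, 28, 25, 23, 23, 20, 20, 18, 13, 11, 11, 10, 8, 2.
drive 1: place 30 GB, 2 GB left
drive 2: place 30 GB, 2 GB left
drive 3: place 28 GB, 4 GB left
drive 4: place 28 GB, 4 GB left
drive 5: place 25 GB, 7 GB left
drive 6: place 23 GB, 9 GB left
drive 7: place 23 GB, 9 GB left
drive 8: place 20 GB, 12 GB left
drive 9: place 20 GB, 12 GB left
drive 10: place 18 GB, 14 GB left
drive 10: place 13 GB, 1 GB left
drive 8: place 11 GB, 1 GB left
drive 9: place 11 GB, 1 GB left
drive 11: place 10 GB, 22 GB left
drive 6: place 8 GB, 1 GB left
drive 1: place 2 GB, 0 GB left
11 drives × 32 GB = 352 GB; used 300 GB; unused 52 GB.

52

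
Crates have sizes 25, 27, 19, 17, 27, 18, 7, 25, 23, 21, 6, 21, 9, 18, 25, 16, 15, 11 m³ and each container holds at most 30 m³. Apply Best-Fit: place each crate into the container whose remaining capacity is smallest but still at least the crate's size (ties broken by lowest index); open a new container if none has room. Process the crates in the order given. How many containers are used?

14

Put 25 m³ in container 1; 5 m³ remain.
Put 27 m³ in container 2; 3 m³ remain.
Put 19 m³ in container 3; 11 m³ remain.
Put 17 m³ in container 4; 13 m³ remain.
Put 27 m³ in container 5; 3 m³ remain.
Put 18 m³ in container 6; 12 m³ remain.
Put 7 m³ in container 3; 4 m³ remain.
Put 25 m³ in container 7; 5 m³ remain.
Put 23 m³ in container 8; 7 m³ remain.
Put 21 m³ in container 9; 9 m³ remain.
Put 6 m³ in container 8; 1 m³ remain.
Put 21 m³ in container 10; 9 m³ remain.
Put 9 m³ in container 9; 0 m³ remain.
Put 18 m³ in container 11; 12 m³ remain.
Put 25 m³ in container 12; 5 m³ remain.
Put 16 m³ in container 13; 14 m³ remain.
Put 15 m³ in container 14; 15 m³ remain.
Put 11 m³ in container 6; 1 m³ remain.
Final containers: [25] [27] [19,7] [17] [27] [18,11] [25] [23,6] [21,9] [21] [18] [25] [16] [15].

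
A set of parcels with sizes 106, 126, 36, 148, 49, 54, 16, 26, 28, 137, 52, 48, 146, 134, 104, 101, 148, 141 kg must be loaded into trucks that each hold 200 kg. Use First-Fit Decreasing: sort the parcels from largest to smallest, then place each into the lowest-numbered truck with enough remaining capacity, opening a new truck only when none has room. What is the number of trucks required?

10 trucks

Sorted descending: 148, 148, 146, 141, 137, 134, 126, 106, 104, 101, 54, 52, 49, 48, 36, 28, 26, 16.
truck 1: place 148 kg, 52 kg left
truck 2: place 148 kg, 52 kg left
truck 3: place 146 kg, 54 kg left
truck 4: place 141 kg, 59 kg left
truck 5: place 137 kg, 63 kg left
truck 6: place 134 kg, 66 kg left
truck 7: place 126 kg, 74 kg left
truck 8: place 106 kg, 94 kg left
truck 9: place 104 kg, 96 kg left
truck 10: place 101 kg, 99 kg left
truck 3: place 54 kg, 0 kg left
truck 1: place 52 kg, 0 kg left
truck 2: place 49 kg, 3 kg left
truck 4: place 48 kg, 11 kg left
truck 5: place 36 kg, 27 kg left
truck 6: place 28 kg, 38 kg left
truck 5: place 26 kg, 1 kg left
truck 6: place 16 kg, 22 kg left
Final trucks: [148,52] [148,49] [146,54] [141,48] [137,36,26] [134,28,16] [126] [106] [104] [101].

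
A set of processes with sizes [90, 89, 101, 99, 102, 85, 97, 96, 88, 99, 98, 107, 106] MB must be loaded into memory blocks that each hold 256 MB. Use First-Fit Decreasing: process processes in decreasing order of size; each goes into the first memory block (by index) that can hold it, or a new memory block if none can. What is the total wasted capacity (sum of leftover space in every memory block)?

Sorted descending: 107, 106, 102, 101, 99, 99, 98, 97, 96, 90, 89, 88, 85.
memory block 1: place 107 MB, 149 MB left
memory block 1: place 106 MB, 43 MB left
memory block 2: place 102 MB, 154 MB left
memory block 2: place 101 MB, 53 MB left
memory block 3: place 99 MB, 157 MB left
memory block 3: place 99 MB, 58 MB left
memory block 4: place 98 MB, 158 MB left
memory block 4: place 97 MB, 61 MB left
memory block 5: place 96 MB, 160 MB left
memory block 5: place 90 MB, 70 MB left
memory block 6: place 89 MB, 167 MB left
memory block 6: place 88 MB, 79 MB left
memory block 7: place 85 MB, 171 MB left
7 memory blocks × 256 MB = 1792 MB; used 1257 MB; unused 535 MB.

535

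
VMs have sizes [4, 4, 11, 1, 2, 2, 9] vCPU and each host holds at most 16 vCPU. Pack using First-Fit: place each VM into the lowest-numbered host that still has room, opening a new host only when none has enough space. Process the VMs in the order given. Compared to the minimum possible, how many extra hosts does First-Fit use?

0

First-Fit: [4,4,1,2,2] [11] [9] → 3 hosts.
Total size 33 vCPU; any packing needs at least ⌈33/16⌉ = 3 hosts.
So 3 is already optimal.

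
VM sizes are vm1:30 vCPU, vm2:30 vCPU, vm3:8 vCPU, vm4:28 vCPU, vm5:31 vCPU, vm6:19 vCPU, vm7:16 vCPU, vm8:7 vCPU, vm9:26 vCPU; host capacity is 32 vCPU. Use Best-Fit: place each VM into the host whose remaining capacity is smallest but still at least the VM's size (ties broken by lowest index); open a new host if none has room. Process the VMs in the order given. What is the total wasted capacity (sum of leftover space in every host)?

29

vm1 (30 vCPU) → host 1 (remaining 2 vCPU)
vm2 (30 vCPU) → host 2 (remaining 2 vCPU)
vm3 (8 vCPU) → host 3 (remaining 24 vCPU)
vm4 (28 vCPU) → host 4 (remaining 4 vCPU)
vm5 (31 vCPU) → host 5 (remaining 1 vCPU)
vm6 (19 vCPU) → host 3 (remaining 5 vCPU)
vm7 (16 vCPU) → host 6 (remaining 16 vCPU)
vm8 (7 vCPU) → host 6 (remaining 9 vCPU)
vm9 (26 vCPU) → host 7 (remaining 6 vCPU)
7 hosts × 32 vCPU = 224 vCPU; used 195 vCPU; unused 29 vCPU.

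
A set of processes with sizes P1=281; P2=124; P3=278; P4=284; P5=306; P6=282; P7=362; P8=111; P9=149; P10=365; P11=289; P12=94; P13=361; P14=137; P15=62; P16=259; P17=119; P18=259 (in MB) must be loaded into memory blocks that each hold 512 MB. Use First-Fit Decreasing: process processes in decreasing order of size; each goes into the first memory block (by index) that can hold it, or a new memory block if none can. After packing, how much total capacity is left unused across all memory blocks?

1510

Sorted descending: 365, 362, 361, 306, 289, 284, 282, 281, 278, 259, 259, 149, 137, 124, 119, 111, 94, 62.
Put 365 MB in memory block 1; 147 MB remain.
Put 362 MB in memory block 2; 150 MB remain.
Put 361 MB in memory block 3; 151 MB remain.
Put 306 MB in memory block 4; 206 MB remain.
Put 289 MB in memory block 5; 223 MB remain.
Put 284 MB in memory block 6; 228 MB remain.
Put 282 MB in memory block 7; 230 MB remain.
Put 281 MB in memory block 8; 231 MB remain.
Put 278 MB in memory block 9; 234 MB remain.
Put 259 MB in memory block 10; 253 MB remain.
Put 259 MB in memory block 11; 253 MB remain.
Put 149 MB in memory block 2; 1 MB remain.
Put 137 MB in memory block 1; 10 MB remain.
Put 124 MB in memory block 3; 27 MB remain.
Put 119 MB in memory block 4; 87 MB remain.
Put 111 MB in memory block 5; 112 MB remain.
Put 94 MB in memory block 5; 18 MB remain.
Put 62 MB in memory block 4; 25 MB remain.
11 memory blocks × 512 MB = 5632 MB; used 4122 MB; unused 1510 MB.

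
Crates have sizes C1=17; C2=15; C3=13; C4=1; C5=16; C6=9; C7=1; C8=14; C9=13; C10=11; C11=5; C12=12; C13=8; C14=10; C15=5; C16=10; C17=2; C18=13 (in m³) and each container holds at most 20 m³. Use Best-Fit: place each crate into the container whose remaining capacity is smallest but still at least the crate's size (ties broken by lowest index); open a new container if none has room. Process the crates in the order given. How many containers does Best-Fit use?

10

Put C1 (17 m³) in container 1; 3 m³ remain.
Put C2 (15 m³) in container 2; 5 m³ remain.
Put C3 (13 m³) in container 3; 7 m³ remain.
Put C4 (1 m³) in container 1; 2 m³ remain.
Put C5 (16 m³) in container 4; 4 m³ remain.
Put C6 (9 m³) in container 5; 11 m³ remain.
Put C7 (1 m³) in container 1; 1 m³ remain.
Put C8 (14 m³) in container 6; 6 m³ remain.
Put C9 (13 m³) in container 7; 7 m³ remain.
Put C10 (11 m³) in container 5; 0 m³ remain.
Put C11 (5 m³) in container 2; 0 m³ remain.
Put C12 (12 m³) in container 8; 8 m³ remain.
Put C13 (8 m³) in container 8; 0 m³ remain.
Put C14 (10 m³) in container 9; 10 m³ remain.
Put C15 (5 m³) in container 6; 1 m³ remain.
Put C16 (10 m³) in container 9; 0 m³ remain.
Put C17 (2 m³) in container 4; 2 m³ remain.
Put C18 (13 m³) in container 10; 7 m³ remain.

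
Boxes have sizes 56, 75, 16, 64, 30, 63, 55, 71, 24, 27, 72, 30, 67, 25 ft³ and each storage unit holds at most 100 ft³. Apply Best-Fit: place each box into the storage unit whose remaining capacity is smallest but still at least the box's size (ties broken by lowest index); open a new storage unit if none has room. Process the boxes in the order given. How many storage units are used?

Put 56 ft³ in storage unit 1; 44 ft³ remain.
Put 75 ft³ in storage unit 2; 25 ft³ remain.
Put 16 ft³ in storage unit 2; 9 ft³ remain.
Put 64 ft³ in storage unit 3; 36 ft³ remain.
Put 30 ft³ in storage unit 3; 6 ft³ remain.
Put 63 ft³ in storage unit 4; 37 ft³ remain.
Put 55 ft³ in storage unit 5; 45 ft³ remain.
Put 71 ft³ in storage unit 6; 29 ft³ remain.
Put 24 ft³ in storage unit 6; 5 ft³ remain.
Put 27 ft³ in storage unit 4; 10 ft³ remain.
Put 72 ft³ in storage unit 7; 28 ft³ remain.
Put 30 ft³ in storage unit 1; 14 ft³ remain.
Put 67 ft³ in storage unit 8; 33 ft³ remain.
Put 25 ft³ in storage unit 7; 3 ft³ remain.

8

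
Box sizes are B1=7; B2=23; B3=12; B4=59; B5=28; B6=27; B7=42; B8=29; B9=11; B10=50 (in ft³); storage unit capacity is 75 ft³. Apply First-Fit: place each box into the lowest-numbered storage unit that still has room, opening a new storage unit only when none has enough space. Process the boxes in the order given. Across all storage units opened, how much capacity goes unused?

87

storage unit 1: place B1 (7 ft³), 68 ft³ left
storage unit 1: place B2 (23 ft³), 45 ft³ left
storage unit 1: place B3 (12 ft³), 33 ft³ left
storage unit 2: place B4 (59 ft³), 16 ft³ left
storage unit 1: place B5 (28 ft³), 5 ft³ left
storage unit 3: place B6 (27 ft³), 48 ft³ left
storage unit 3: place B7 (42 ft³), 6 ft³ left
storage unit 4: place B8 (29 ft³), 46 ft³ left
storage unit 2: place B9 (11 ft³), 5 ft³ left
storage unit 5: place B10 (50 ft³), 25 ft³ left
5 storage units × 75 ft³ = 375 ft³; used 288 ft³; unused 87 ft³.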